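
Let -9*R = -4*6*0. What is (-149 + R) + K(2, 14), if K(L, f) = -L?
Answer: -151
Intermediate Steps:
R = 0 (R = -(-4*6)*0/9 = -(-8)*0/3 = -⅑*0 = 0)
(-149 + R) + K(2, 14) = (-149 + 0) - 1*2 = -149 - 2 = -151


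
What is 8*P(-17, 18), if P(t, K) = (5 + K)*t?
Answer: -3128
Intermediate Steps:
P(t, K) = t*(5 + K)
8*P(-17, 18) = 8*(-17*(5 + 18)) = 8*(-17*23) = 8*(-391) = -3128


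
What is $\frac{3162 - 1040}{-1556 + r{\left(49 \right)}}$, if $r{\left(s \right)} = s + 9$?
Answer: $- \frac{1061}{749} \approx -1.4166$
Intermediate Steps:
$r{\left(s \right)} = 9 + s$
$\frac{3162 - 1040}{-1556 + r{\left(49 \right)}} = \frac{3162 - 1040}{-1556 + \left(9 + 49\right)} = \frac{2122}{-1556 + 58} = \frac{2122}{-1498} = 2122 \left(- \frac{1}{1498}\right) = - \frac{1061}{749}$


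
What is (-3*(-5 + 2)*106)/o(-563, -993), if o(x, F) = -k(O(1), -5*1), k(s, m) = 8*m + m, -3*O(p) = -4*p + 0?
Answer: 106/5 ≈ 21.200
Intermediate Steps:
O(p) = 4*p/3 (O(p) = -(-4*p + 0)/3 = -(-4)*p/3 = 4*p/3)
k(s, m) = 9*m
o(x, F) = 45 (o(x, F) = -9*(-5*1) = -9*(-5) = -1*(-45) = 45)
(-3*(-5 + 2)*106)/o(-563, -993) = (-3*(-5 + 2)*106)/45 = (-3*(-3)*106)*(1/45) = (9*106)*(1/45) = 954*(1/45) = 106/5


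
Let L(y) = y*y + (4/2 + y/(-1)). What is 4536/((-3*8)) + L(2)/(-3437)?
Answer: -649597/3437 ≈ -189.00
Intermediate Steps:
L(y) = 2 + y**2 - y (L(y) = y**2 + (4*(1/2) + y*(-1)) = y**2 + (2 - y) = 2 + y**2 - y)
4536/((-3*8)) + L(2)/(-3437) = 4536/((-3*8)) + (2 + 2**2 - 1*2)/(-3437) = 4536/(-24) + (2 + 4 - 2)*(-1/3437) = 4536*(-1/24) + 4*(-1/3437) = -189 - 4/3437 = -649597/3437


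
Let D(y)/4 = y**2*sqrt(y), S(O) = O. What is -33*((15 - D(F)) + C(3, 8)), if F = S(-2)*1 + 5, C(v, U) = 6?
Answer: -693 + 1188*sqrt(3) ≈ 1364.7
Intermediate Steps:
F = 3 (F = -2*1 + 5 = -2 + 5 = 3)
D(y) = 4*y**(5/2) (D(y) = 4*(y**2*sqrt(y)) = 4*y**(5/2))
-33*((15 - D(F)) + C(3, 8)) = -33*((15 - 4*3**(5/2)) + 6) = -33*((15 - 4*9*sqrt(3)) + 6) = -33*((15 - 36*sqrt(3)) + 6) = -33*(21 - 36*sqrt(3)) = -693 + 1188*sqrt(3)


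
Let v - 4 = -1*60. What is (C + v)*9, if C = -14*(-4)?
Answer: 0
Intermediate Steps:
C = 56
v = -56 (v = 4 - 1*60 = 4 - 60 = -56)
(C + v)*9 = (56 - 56)*9 = 0*9 = 0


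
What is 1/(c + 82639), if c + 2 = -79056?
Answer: 1/3581 ≈ 0.00027925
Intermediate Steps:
c = -79058 (c = -2 - 79056 = -79058)
1/(c + 82639) = 1/(-79058 + 82639) = 1/3581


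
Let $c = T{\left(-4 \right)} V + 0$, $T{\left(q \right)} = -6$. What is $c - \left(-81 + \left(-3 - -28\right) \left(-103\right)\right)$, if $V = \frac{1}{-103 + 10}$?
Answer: $\frac{82338}{31} \approx 2656.1$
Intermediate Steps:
$V = - \frac{1}{93}$ ($V = \frac{1}{-93} = - \frac{1}{93} \approx -0.010753$)
$c = \frac{2}{31}$ ($c = \left(-6\right) \left(- \frac{1}{93}\right) + 0 = \frac{2}{31} + 0 = \frac{2}{31} \approx 0.064516$)
$c - \left(-81 + \left(-3 - -28\right) \left(-103\right)\right) = \frac{2}{31} - \left(-81 + \left(-3 - -28\right) \left(-103\right)\right) = \frac{2}{31} - \left(-81 + \left(-3 + 28\right) \left(-103\right)\right) = \frac{2}{31} - \left(-81 + 25 \left(-103\right)\right) = \frac{2}{31} - \left(-81 - 2575\right) = \frac{2}{31} - -2656 = \frac{2}{31} + 2656 = \frac{82338}{31}$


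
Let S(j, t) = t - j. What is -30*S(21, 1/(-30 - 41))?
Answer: 44760/71 ≈ 630.42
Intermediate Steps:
-30*S(21, 1/(-30 - 41)) = -30*(1/(-30 - 41) - 1*21) = -30*(1/(-71) - 21) = -30*(-1/71 - 21) = -30*(-1492/71) = 44760/71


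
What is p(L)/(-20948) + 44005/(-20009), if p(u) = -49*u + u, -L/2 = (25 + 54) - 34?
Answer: -252063905/104787133 ≈ -2.4055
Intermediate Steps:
L = -90 (L = -2*((25 + 54) - 34) = -2*(79 - 34) = -2*45 = -90)
p(u) = -48*u
p(L)/(-20948) + 44005/(-20009) = -48*(-90)/(-20948) + 44005/(-20009) = 4320*(-1/20948) + 44005*(-1/20009) = -1080/5237 - 44005/20009 = -252063905/104787133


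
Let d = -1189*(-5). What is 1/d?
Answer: 1/5945 ≈ 0.00016821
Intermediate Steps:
d = 5945
1/d = 1/5945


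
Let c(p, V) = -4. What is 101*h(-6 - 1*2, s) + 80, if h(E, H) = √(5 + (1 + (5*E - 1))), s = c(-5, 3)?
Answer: 80 + 101*I*√35 ≈ 80.0 + 597.52*I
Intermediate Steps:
s = -4
h(E, H) = √(5 + 5*E) (h(E, H) = √(5 + (1 + (-1 + 5*E))) = √(5 + 5*E))
101*h(-6 - 1*2, s) + 80 = 101*√(5 + 5*(-6 - 1*2)) + 80 = 101*√(5 + 5*(-6 - 2)) + 80 = 101*√(5 + 5*(-8)) + 80 = 101*√(5 - 40) + 80 = 101*√(-35) + 80 = 101*(I*√35) + 80 = 101*I*√35 + 80 = 80 + 101*I*√35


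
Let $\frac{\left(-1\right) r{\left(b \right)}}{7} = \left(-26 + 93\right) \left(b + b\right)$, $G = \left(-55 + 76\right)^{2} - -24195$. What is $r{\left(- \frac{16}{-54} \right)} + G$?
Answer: $\frac{657668}{27} \approx 24358.0$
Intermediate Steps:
$G = 24636$ ($G = 21^{2} + 24195 = 441 + 24195 = 24636$)
$r{\left(b \right)} = - 938 b$ ($r{\left(b \right)} = - 7 \left(-26 + 93\right) \left(b + b\right) = - 7 \cdot 67 \cdot 2 b = - 7 \cdot 134 b = - 938 b$)
$r{\left(- \frac{16}{-54} \right)} + G = - 938 \left(- \frac{16}{-54}\right) + 24636 = - 938 \left(\left(-16\right) \left(- \frac{1}{54}\right)\right) + 24636 = \left(-938\right) \frac{8}{27} + 24636 = - \frac{7504}{27} + 24636 = \frac{657668}{27}$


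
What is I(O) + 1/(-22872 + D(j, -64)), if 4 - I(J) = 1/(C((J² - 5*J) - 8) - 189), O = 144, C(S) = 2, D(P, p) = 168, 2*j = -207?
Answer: 1545919/385968 ≈ 4.0053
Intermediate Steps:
j = -207/2 (j = (½)*(-207) = -207/2 ≈ -103.50)
I(J) = 749/187 (I(J) = 4 - 1/(2 - 189) = 4 - 1/(-187) = 4 - 1*(-1/187) = 4 + 1/187 = 749/187)
I(O) + 1/(-22872 + D(j, -64)) = 749/187 + 1/(-22872 + 168) = 749/187 + 1/(-22704) = 749/187 - 1/22704 = 1545919/385968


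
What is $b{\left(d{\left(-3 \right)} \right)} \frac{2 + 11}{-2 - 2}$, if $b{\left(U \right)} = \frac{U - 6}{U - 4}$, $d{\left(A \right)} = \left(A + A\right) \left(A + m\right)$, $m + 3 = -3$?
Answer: $- \frac{78}{25} \approx -3.12$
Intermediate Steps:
$m = -6$ ($m = -3 - 3 = -6$)
$d{\left(A \right)} = 2 A \left(-6 + A\right)$ ($d{\left(A \right)} = \left(A + A\right) \left(A - 6\right) = 2 A \left(-6 + A\right)$)
$b{\left(U \right)} = \frac{-6 + U}{-4 + U}$
$b{\left(d{\left(-3 \right)} \right)} \frac{2 + 11}{-2 - 2} = \frac{-6 + 2 \left(-3\right) \left(-6 - 3\right)}{-4 + 2 \left(-3\right) \left(-6 - 3\right)} \frac{2 + 11}{-2 - 2} = \frac{-6 + 2 \left(-3\right) \left(-9\right)}{-4 + 2 \left(-3\right) \left(-9\right)} \frac{13}{-4} = \frac{-6 + 54}{-4 + 54} \cdot 13 \left(- \frac{1}{4}\right) = \frac{1}{50} \cdot 48 \left(- \frac{13}{4}\right) = \frac{24}{25} \left(- \frac{13}{4}\right) = - \frac{78}{25}$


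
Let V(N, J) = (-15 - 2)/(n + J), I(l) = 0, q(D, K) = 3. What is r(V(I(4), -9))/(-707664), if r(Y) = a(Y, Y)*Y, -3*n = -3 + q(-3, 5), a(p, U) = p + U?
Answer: -289/28660392 ≈ -1.0084e-5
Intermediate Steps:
a(p, U) = U + p
n = 0 (n = -(-3 + 3)/3 = -⅓*0 = 0)
V(N, J) = -17/J (V(N, J) = (-15 - 2)/(0 + J) = -17/J)
r(Y) = 2*Y² (r(Y) = (Y + Y)*Y = (2*Y)*Y = 2*Y²)
r(V(I(4), -9))/(-707664) = (2*(-17/(-9))²)/(-707664) = (2*(-17*(-⅑))²)*(-1/707664) = (2*(17/9)²)*(-1/707664) = (2*(289/81))*(-1/707664) = (578/81)*(-1/707664) = -289/28660392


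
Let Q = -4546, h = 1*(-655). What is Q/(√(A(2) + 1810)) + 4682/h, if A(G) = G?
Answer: -4682/655 - 2273*√453/453 ≈ -113.94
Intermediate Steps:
h = -655
Q/(√(A(2) + 1810)) + 4682/h = -4546/√(2 + 1810) + 4682/(-655) = -4546*√453/906 + 4682*(-1/655) = -4546*√453/906 - 4682/655 = -2273*√453/453 - 4682/655 = -4682/655 - 2273*√453/453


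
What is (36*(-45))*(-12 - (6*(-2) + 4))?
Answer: 6480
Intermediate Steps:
(36*(-45))*(-12 - (6*(-2) + 4)) = -1620*(-12 - (-12 + 4)) = -1620*(-12 - 1*(-8)) = -1620*(-12 + 8) = -1620*(-4) = 6480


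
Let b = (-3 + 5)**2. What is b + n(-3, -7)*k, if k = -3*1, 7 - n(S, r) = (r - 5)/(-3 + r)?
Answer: -67/5 ≈ -13.400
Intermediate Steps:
b = 4 (b = 2**2 = 4)
n(S, r) = 7 - (-5 + r)/(-3 + r) (n(S, r) = 7 - (r - 5)/(-3 + r) = 7 - (-5 + r)/(-3 + r))
k = -3
b + n(-3, -7)*k = 4 + (2*(-8 + 3*(-7))/(-3 - 7))*(-3) = 4 + (2*(-8 - 21)/(-10))*(-3) = 4 + (2*(-1/10)*(-29))*(-3) = 4 + (29/5)*(-3) = 4 - 87/5 = -67/5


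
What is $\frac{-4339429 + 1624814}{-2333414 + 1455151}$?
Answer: $\frac{2714615}{878263} \approx 3.0909$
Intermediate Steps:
$\frac{-4339429 + 1624814}{-2333414 + 1455151} = - \frac{2714615}{-878263} = \left(-2714615\right) \left(- \frac{1}{878263}\right) = \frac{2714615}{878263}$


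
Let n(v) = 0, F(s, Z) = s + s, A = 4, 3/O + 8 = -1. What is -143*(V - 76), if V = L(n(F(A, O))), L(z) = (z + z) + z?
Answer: 10868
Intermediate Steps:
O = -⅓ (O = 3/(-8 - 1) = 3/(-9) = 3*(-⅑) = -⅓ ≈ -0.33333)
F(s, Z) = 2*s
L(z) = 3*z (L(z) = 2*z + z = 3*z)
V = 0 (V = 3*0 = 0)
-143*(V - 76) = -143*(0 - 76) = -143*(-76) = 10868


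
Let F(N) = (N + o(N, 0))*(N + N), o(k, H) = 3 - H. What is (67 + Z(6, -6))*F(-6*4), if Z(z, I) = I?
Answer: 61488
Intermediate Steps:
F(N) = 2*N*(3 + N) (F(N) = (N + (3 - 1*0))*(N + N) = (N + (3 + 0))*(2*N) = (N + 3)*(2*N) = (3 + N)*(2*N) = 2*N*(3 + N))
(67 + Z(6, -6))*F(-6*4) = (67 - 6)*(2*(-6*4)*(3 - 6*4)) = 61*(2*(-24)*(3 - 24)) = 61*(2*(-24)*(-21)) = 61*1008 = 61488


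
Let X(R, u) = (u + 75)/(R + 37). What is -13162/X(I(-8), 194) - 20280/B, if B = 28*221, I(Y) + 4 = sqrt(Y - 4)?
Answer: -51792084/32011 - 26324*I*sqrt(3)/269 ≈ -1617.9 - 169.5*I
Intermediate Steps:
I(Y) = -4 + sqrt(-4 + Y) (I(Y) = -4 + sqrt(Y - 4) = -4 + sqrt(-4 + Y))
X(R, u) = (75 + u)/(37 + R)
B = 6188
-13162/X(I(-8), 194) - 20280/B = -13162*(37 + (-4 + sqrt(-4 - 8)))/(75 + 194) - 20280/6188 = -(434346/269 + 26324*I*sqrt(3)/269) - 20280*1/6188 = -(434346/269 + 26324*I*sqrt(3)/269) - 390/119 = -13162*(33/269 + 2*I*sqrt(3)/269) - 390/119 = (-434346/269 - 26324*I*sqrt(3)/269) - 390/119 = -51792084/32011 - 26324*I*sqrt(3)/269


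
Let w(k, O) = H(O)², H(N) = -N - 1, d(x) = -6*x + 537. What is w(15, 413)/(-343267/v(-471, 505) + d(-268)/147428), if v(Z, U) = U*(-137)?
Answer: 1748205980027280/50755569101 ≈ 34444.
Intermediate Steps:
v(Z, U) = -137*U
d(x) = 537 - 6*x
H(N) = -1 - N
w(k, O) = (-1 - O)²
w(15, 413)/(-343267/v(-471, 505) + d(-268)/147428) = (1 + 413)²/(-343267/((-137*505)) + (537 - 6*(-268))/147428) = 414²/(-343267/(-69185) + (537 + 1608)*(1/147428)) = 171396/(-343267*(-1/69185) + 2145*(1/147428)) = 171396/(343267/69185 + 2145/147428) = 171396/(50755569101/10199806180) = 171396*(10199806180/50755569101) = 1748205980027280/50755569101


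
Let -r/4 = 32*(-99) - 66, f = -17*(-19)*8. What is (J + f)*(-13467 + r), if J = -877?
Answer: -906417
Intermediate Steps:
f = 2584 (f = 323*8 = 2584)
r = 12936 (r = -4*(32*(-99) - 66) = -4*(-3168 - 66) = -4*(-3234) = 12936)
(J + f)*(-13467 + r) = (-877 + 2584)*(-13467 + 12936) = 1707*(-531) = -906417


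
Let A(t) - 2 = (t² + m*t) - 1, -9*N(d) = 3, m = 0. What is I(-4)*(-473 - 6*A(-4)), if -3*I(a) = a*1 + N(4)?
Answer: -7475/9 ≈ -830.56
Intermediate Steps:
N(d) = -⅓ (N(d) = -⅑*3 = -⅓)
I(a) = ⅑ - a/3 (I(a) = -(a*1 - ⅓)/3 = -(a - ⅓)/3 = -(-⅓ + a)/3 = ⅑ - a/3)
A(t) = 1 + t² (A(t) = 2 + ((t² + 0*t) - 1) = 2 + ((t² + 0) - 1) = 2 + (t² - 1) = 2 + (-1 + t²) = 1 + t²)
I(-4)*(-473 - 6*A(-4)) = (⅑ - ⅓*(-4))*(-473 - 6*(1 + (-4)²)) = (⅑ + 4/3)*(-473 - 6*(1 + 16)) = 13*(-473 - 6*17)/9 = 13*(-473 - 102)/9 = (13/9)*(-575) = -7475/9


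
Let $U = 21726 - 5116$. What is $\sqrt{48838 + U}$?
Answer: $18 \sqrt{202} \approx 255.83$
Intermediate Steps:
$U = 16610$
$\sqrt{48838 + U} = \sqrt{48838 + 16610} = \sqrt{65448} = 18 \sqrt{202}$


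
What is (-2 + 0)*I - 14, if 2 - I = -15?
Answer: -48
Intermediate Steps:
I = 17 (I = 2 - 1*(-15) = 2 + 15 = 17)
(-2 + 0)*I - 14 = (-2 + 0)*17 - 14 = -2*17 - 14 = -34 - 14 = -48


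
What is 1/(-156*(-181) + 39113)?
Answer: 1/67349 ≈ 1.4848e-5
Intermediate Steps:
1/(-156*(-181) + 39113) = 1/(28236 + 39113) = 1/67349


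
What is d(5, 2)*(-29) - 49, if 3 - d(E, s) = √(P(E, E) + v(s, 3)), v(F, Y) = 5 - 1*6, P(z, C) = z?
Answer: -78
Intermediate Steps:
v(F, Y) = -1 (v(F, Y) = 5 - 6 = -1)
d(E, s) = 3 - √(-1 + E) (d(E, s) = 3 - √(E - 1) = 3 - √(-1 + E))
d(5, 2)*(-29) - 49 = (3 - √(-1 + 5))*(-29) - 49 = (3 - √4)*(-29) - 49 = (3 - 1*2)*(-29) - 49 = (3 - 2)*(-29) - 49 = 1*(-29) - 49 = -29 - 49 = -78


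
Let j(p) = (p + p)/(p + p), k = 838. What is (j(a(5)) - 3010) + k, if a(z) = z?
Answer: -2171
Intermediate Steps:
j(p) = 1 (j(p) = (2*p)/((2*p)) = (2*p)*(1/(2*p)) = 1)
(j(a(5)) - 3010) + k = (1 - 3010) + 838 = -3009 + 838 = -2171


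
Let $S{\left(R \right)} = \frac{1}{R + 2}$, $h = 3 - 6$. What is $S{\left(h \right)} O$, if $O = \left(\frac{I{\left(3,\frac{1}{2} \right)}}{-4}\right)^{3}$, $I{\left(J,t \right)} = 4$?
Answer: $1$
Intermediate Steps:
$h = -3$ ($h = 3 - 6 = -3$)
$S{\left(R \right)} = \frac{1}{2 + R}$
$O = -1$ ($O = \left(\frac{4}{-4}\right)^{3} = \left(4 \left(- \frac{1}{4}\right)\right)^{3} = \left(-1\right)^{3} = -1$)
$S{\left(h \right)} O = \frac{1}{2 - 3} \left(-1\right) = \frac{1}{-1} \left(-1\right) = \left(-1\right) \left(-1\right) = 1$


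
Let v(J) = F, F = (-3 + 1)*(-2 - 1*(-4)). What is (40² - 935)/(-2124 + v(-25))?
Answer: -5/16 ≈ -0.31250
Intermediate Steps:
F = -4 (F = -2*(-2 + 4) = -2*2 = -4)
v(J) = -4
(40² - 935)/(-2124 + v(-25)) = (40² - 935)/(-2124 - 4) = (1600 - 935)/(-2128) = 665*(-1/2128) = -5/16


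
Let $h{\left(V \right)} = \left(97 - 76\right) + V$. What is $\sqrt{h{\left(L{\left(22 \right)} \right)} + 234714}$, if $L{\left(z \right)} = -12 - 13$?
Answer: $7 \sqrt{4790} \approx 484.47$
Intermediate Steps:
$L{\left(z \right)} = -25$
$h{\left(V \right)} = 21 + V$
$\sqrt{h{\left(L{\left(22 \right)} \right)} + 234714} = \sqrt{\left(21 - 25\right) + 234714} = \sqrt{-4 + 234714} = \sqrt{234710} = 7 \sqrt{4790}$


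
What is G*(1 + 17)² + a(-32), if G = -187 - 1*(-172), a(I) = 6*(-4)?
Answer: -4884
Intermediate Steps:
a(I) = -24
G = -15 (G = -187 + 172 = -15)
G*(1 + 17)² + a(-32) = -15*(1 + 17)² - 24 = -15*18² - 24 = -15*324 - 24 = -4860 - 24 = -4884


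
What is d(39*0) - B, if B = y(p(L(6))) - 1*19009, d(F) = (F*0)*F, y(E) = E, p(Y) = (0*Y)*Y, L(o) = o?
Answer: 19009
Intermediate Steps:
p(Y) = 0 (p(Y) = 0*Y = 0)
d(F) = 0 (d(F) = 0*F = 0)
B = -19009 (B = 0 - 1*19009 = 0 - 19009 = -19009)
d(39*0) - B = 0 - 1*(-19009) = 0 + 19009 = 19009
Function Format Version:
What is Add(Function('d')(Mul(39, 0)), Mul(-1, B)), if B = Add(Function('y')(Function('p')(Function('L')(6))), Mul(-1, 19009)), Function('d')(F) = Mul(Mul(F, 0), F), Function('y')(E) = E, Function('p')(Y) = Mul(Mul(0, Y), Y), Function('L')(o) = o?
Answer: 19009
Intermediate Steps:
Function('p')(Y) = 0 (Function('p')(Y) = Mul(0, Y) = 0)
Function('d')(F) = 0 (Function('d')(F) = Mul(0, F) = 0)
B = -19009 (B = Add(0, Mul(-1, 19009)) = Add(0, -19009) = -19009)
Add(Function('d')(Mul(39, 0)), Mul(-1, B)) = Add(0, Mul(-1, -19009)) = Add(0, 19009) = 19009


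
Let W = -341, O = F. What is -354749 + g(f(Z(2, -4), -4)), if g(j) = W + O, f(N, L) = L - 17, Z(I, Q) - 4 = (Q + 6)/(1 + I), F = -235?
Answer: -355325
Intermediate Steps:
Z(I, Q) = 4 + (6 + Q)/(1 + I) (Z(I, Q) = 4 + (Q + 6)/(1 + I) = 4 + (6 + Q)/(1 + I))
O = -235
f(N, L) = -17 + L
g(j) = -576 (g(j) = -341 - 235 = -576)
-354749 + g(f(Z(2, -4), -4)) = -354749 - 576 = -355325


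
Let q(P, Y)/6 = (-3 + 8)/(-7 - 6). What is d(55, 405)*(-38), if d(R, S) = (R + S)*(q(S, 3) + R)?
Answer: -11973800/13 ≈ -9.2106e+5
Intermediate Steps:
q(P, Y) = -30/13 (q(P, Y) = 6*((-3 + 8)/(-7 - 6)) = 6*(5/(-13)) = 6*(5*(-1/13)) = 6*(-5/13) = -30/13)
d(R, S) = (-30/13 + R)*(R + S) (d(R, S) = (R + S)*(-30/13 + R) = (-30/13 + R)*(R + S))
d(55, 405)*(-38) = (55² - 30/13*55 - 30/13*405 + 55*405)*(-38) = (3025 - 1650/13 - 12150/13 + 22275)*(-38) = (315100/13)*(-38) = -11973800/13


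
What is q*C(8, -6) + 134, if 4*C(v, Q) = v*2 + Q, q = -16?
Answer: 94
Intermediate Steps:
C(v, Q) = v/2 + Q/4 (C(v, Q) = (v*2 + Q)/4 = (2*v + Q)/4 = (Q + 2*v)/4 = v/2 + Q/4)
q*C(8, -6) + 134 = -16*((½)*8 + (¼)*(-6)) + 134 = -16*(4 - 3/2) + 134 = -16*5/2 + 134 = -40 + 134 = 94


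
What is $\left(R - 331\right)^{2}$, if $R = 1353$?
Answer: $1044484$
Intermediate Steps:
$\left(R - 331\right)^{2} = \left(1353 - 331\right)^{2} = 1022^{2} = 1044484$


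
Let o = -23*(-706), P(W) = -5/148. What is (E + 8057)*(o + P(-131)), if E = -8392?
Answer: -805078365/148 ≈ -5.4397e+6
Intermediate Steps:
P(W) = -5/148 (P(W) = -5*1/148 = -5/148)
o = 16238
(E + 8057)*(o + P(-131)) = (-8392 + 8057)*(16238 - 5/148) = -335*2403219/148 = -805078365/148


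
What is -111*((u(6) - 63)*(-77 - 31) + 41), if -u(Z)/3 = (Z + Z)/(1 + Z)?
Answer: -5750133/7 ≈ -8.2145e+5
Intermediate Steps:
u(Z) = -6*Z/(1 + Z) (u(Z) = -3*(Z + Z)/(1 + Z) = -3*2*Z/(1 + Z) = -6*Z/(1 + Z))
-111*((u(6) - 63)*(-77 - 31) + 41) = -111*((-6*6/(1 + 6) - 63)*(-77 - 31) + 41) = -111*((-6*6/7 - 63)*(-108) + 41) = -111*((-6*6*1/7 - 63)*(-108) + 41) = -111*((-36/7 - 63)*(-108) + 41) = -111*(-477/7*(-108) + 41) = -111*(51516/7 + 41) = -111*51803/7 = -5750133/7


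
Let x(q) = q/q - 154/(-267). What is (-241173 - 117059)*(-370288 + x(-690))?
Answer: 35417135072200/267 ≈ 1.3265e+11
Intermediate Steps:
x(q) = 421/267 (x(q) = 1 - 154*(-1/267) = 1 + 154/267 = 421/267)
(-241173 - 117059)*(-370288 + x(-690)) = (-241173 - 117059)*(-370288 + 421/267) = -358232*(-98866475/267) = 35417135072200/267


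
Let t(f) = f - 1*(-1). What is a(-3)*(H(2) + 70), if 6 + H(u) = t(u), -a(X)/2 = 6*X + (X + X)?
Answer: 3216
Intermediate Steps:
t(f) = 1 + f (t(f) = f + 1 = 1 + f)
a(X) = -16*X (a(X) = -2*(6*X + (X + X)) = -2*(6*X + 2*X) = -16*X)
H(u) = -5 + u (H(u) = -6 + (1 + u) = -5 + u)
a(-3)*(H(2) + 70) = (-16*(-3))*((-5 + 2) + 70) = 48*(-3 + 70) = 48*67 = 3216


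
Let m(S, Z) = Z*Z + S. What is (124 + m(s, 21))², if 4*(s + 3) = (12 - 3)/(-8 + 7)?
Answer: 5013121/16 ≈ 3.1332e+5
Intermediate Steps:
s = -21/4 (s = -3 + ((12 - 3)/(-8 + 7))/4 = -3 + (9/(-1))/4 = -3 + (9*(-1))/4 = -3 + (¼)*(-9) = -3 - 9/4 = -21/4 ≈ -5.2500)
m(S, Z) = S + Z² (m(S, Z) = Z² + S = S + Z²)
(124 + m(s, 21))² = (124 + (-21/4 + 21²))² = (124 + (-21/4 + 441))² = (124 + 1743/4)² = (2239/4)² = 5013121/16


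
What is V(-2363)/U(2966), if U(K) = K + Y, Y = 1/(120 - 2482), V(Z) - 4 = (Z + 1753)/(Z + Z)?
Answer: 2095094/1504949803 ≈ 0.0013921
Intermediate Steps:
V(Z) = 4 + (1753 + Z)/(2*Z) (V(Z) = 4 + (Z + 1753)/(Z + Z) = 4 + (1753 + Z)/((2*Z)) = 4 + (1753 + Z)*(1/(2*Z)) = 4 + (1753 + Z)/(2*Z))
Y = -1/2362 (Y = 1/(-2362) = -1/2362 ≈ -0.00042337)
U(K) = -1/2362 + K (U(K) = K - 1/2362 = -1/2362 + K)
V(-2363)/U(2966) = ((½)*(1753 + 9*(-2363))/(-2363))/(-1/2362 + 2966) = ((½)*(-1/2363)*(1753 - 21267))/(7005691/2362) = ((½)*(-1/2363)*(-19514))*(2362/7005691) = (9757/2363)*(2362/7005691) = 2095094/1504949803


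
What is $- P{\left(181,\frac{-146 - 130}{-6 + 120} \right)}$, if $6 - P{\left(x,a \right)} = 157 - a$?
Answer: $\frac{2915}{19} \approx 153.42$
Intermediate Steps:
$P{\left(x,a \right)} = -151 + a$ ($P{\left(x,a \right)} = 6 - \left(157 - a\right) = 6 + \left(-157 + a\right) = -151 + a$)
$- P{\left(181,\frac{-146 - 130}{-6 + 120} \right)} = - (-151 + \frac{-146 - 130}{-6 + 120}) = - (-151 - \frac{276}{114}) = - (-151 - \frac{46}{19}) = \left(-1\right) \left(- \frac{2915}{19}\right) = \frac{2915}{19}$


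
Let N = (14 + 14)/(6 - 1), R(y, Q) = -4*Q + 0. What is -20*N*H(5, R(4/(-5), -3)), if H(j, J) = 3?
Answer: -336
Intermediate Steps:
R(y, Q) = -4*Q
N = 28/5 ≈ 5.6000
-20*N*H(5, R(4/(-5), -3)) = -20*(28/5)*3 = -112*3 = -1*336 = -336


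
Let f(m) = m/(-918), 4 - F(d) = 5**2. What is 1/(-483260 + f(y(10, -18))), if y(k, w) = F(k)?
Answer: -306/147877553 ≈ -2.0693e-6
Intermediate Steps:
F(d) = -21 (F(d) = 4 - 1*5**2 = 4 - 1*25 = 4 - 25 = -21)
y(k, w) = -21
f(m) = -m/918 (f(m) = m*(-1/918) = -m/918)
1/(-483260 + f(y(10, -18))) = 1/(-483260 - 1/918*(-21)) = 1/(-483260 + 7/306) = 1/(-147877553/306) = -306/147877553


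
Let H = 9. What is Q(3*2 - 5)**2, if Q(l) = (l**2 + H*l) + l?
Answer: 121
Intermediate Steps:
Q(l) = l**2 + 10*l (Q(l) = (l**2 + 9*l) + l = l**2 + 10*l)
Q(3*2 - 5)**2 = ((3*2 - 5)*(10 + (3*2 - 5)))**2 = ((6 - 5)*(10 + (6 - 5)))**2 = (1*(10 + 1))**2 = (1*11)**2 = 11**2 = 121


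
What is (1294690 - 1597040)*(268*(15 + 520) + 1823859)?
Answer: -594794711650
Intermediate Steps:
(1294690 - 1597040)*(268*(15 + 520) + 1823859) = -302350*(268*535 + 1823859) = -302350*(143380 + 1823859) = -302350*1967239 = -594794711650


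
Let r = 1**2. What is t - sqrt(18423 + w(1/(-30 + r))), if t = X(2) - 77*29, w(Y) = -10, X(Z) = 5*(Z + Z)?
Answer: -2213 - sqrt(18413) ≈ -2348.7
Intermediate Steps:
r = 1
X(Z) = 10*Z (X(Z) = 5*(2*Z) = 10*Z)
t = -2213 (t = 10*2 - 77*29 = 20 - 2233 = -2213)
t - sqrt(18423 + w(1/(-30 + r))) = -2213 - sqrt(18423 - 10) = -2213 - sqrt(18413)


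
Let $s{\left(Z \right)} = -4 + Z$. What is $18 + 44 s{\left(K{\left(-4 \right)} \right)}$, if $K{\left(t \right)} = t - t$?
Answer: $-158$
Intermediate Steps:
$K{\left(t \right)} = 0$
$18 + 44 s{\left(K{\left(-4 \right)} \right)} = 18 + 44 \left(-4 + 0\right) = 18 + 44 \left(-4\right) = 18 - 176 = -158$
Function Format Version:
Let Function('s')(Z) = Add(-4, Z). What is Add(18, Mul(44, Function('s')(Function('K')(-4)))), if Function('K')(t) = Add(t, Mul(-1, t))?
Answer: -158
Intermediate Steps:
Function('K')(t) = 0
Add(18, Mul(44, Function('s')(Function('K')(-4)))) = Add(18, Mul(44, Add(-4, 0))) = Add(18, Mul(44, -4)) = Add(18, -176) = -158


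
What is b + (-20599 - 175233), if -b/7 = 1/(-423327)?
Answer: -82900973057/423327 ≈ -1.9583e+5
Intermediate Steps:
b = 7/423327 (b = -7/(-423327) = -7*(-1/423327) = 7/423327 ≈ 1.6536e-5)
b + (-20599 - 175233) = 7/423327 + (-20599 - 175233) = 7/423327 - 195832 = -82900973057/423327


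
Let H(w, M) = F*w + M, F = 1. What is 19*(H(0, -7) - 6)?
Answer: -247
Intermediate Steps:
H(w, M) = M + w (H(w, M) = 1*w + M = w + M = M + w)
19*(H(0, -7) - 6) = 19*((-7 + 0) - 6) = 19*(-7 - 6) = 19*(-13) = -247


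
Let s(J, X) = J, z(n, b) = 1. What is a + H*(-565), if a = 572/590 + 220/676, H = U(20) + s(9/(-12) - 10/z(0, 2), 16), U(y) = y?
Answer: -1041960539/199420 ≈ -5225.0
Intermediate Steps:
H = 37/4 (H = 20 + (9/(-12) - 10/1) = 20 + (9*(-1/12) - 10*1) = 20 + (-¾ - 10) = 20 - 43/4 = 37/4 ≈ 9.2500)
a = 64559/49855 (a = 572*(1/590) + 220*(1/676) = 286/295 + 55/169 = 64559/49855 ≈ 1.2949)
a + H*(-565) = 64559/49855 + (37/4)*(-565) = 64559/49855 - 20905/4 = -1041960539/199420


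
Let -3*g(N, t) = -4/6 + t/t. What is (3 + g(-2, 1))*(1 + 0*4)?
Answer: 26/9 ≈ 2.8889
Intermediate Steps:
g(N, t) = -⅑ (g(N, t) = -(-4/6 + t/t)/3 = -(-4*⅙ + 1)/3 = -(-⅔ + 1)/3 = -⅓*⅓ = -⅑)
(3 + g(-2, 1))*(1 + 0*4) = (3 - ⅑)*(1 + 0*4) = 26*(1 + 0)/9 = (26/9)*1 = 26/9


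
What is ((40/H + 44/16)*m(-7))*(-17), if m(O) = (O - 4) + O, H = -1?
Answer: -22797/2 ≈ -11399.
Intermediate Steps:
m(O) = -4 + 2*O (m(O) = (-4 + O) + O = -4 + 2*O)
((40/H + 44/16)*m(-7))*(-17) = ((40/(-1) + 44/16)*(-4 + 2*(-7)))*(-17) = ((40*(-1) + 44*(1/16))*(-4 - 14))*(-17) = ((-40 + 11/4)*(-18))*(-17) = -149/4*(-18)*(-17) = (1341/2)*(-17) = -22797/2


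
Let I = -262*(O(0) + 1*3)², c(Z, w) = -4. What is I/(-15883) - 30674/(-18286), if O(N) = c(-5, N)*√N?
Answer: 265156765/145218269 ≈ 1.8259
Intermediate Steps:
O(N) = -4*√N
I = -2358 (I = -262*(-4*√0 + 1*3)² = -262*(-4*0 + 3)² = -262*(0 + 3)² = -262*3² = -262*9 = -2358)
I/(-15883) - 30674/(-18286) = -2358/(-15883) - 30674/(-18286) = -2358*(-1/15883) - 30674*(-1/18286) = 2358/15883 + 15337/9143 = 265156765/145218269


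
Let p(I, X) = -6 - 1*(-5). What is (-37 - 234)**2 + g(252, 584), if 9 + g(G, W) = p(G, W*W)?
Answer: 73431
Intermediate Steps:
p(I, X) = -1 (p(I, X) = -6 + 5 = -1)
g(G, W) = -10 (g(G, W) = -9 - 1 = -10)
(-37 - 234)**2 + g(252, 584) = (-37 - 234)**2 - 10 = (-271)**2 - 10 = 73441 - 10 = 73431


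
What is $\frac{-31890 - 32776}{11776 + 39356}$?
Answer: $- \frac{32333}{25566} \approx -1.2647$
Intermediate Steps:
$\frac{-31890 - 32776}{11776 + 39356} = - \frac{64666}{51132} = \left(-64666\right) \frac{1}{51132} = - \frac{32333}{25566}$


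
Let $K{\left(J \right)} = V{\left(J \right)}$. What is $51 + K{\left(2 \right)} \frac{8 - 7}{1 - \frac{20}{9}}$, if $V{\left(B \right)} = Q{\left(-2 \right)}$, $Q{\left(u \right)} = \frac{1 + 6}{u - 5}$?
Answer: $\frac{570}{11} \approx 51.818$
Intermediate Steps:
$Q{\left(u \right)} = \frac{7}{-5 + u}$
$V{\left(B \right)} = -1$ ($V{\left(B \right)} = \frac{7}{-5 - 2} = \frac{7}{-7} = 7 \left(- \frac{1}{7}\right) = -1$)
$K{\left(J \right)} = -1$
$51 + K{\left(2 \right)} \frac{8 - 7}{1 - \frac{20}{9}} = 51 - \frac{8 - 7}{1 - \frac{20}{9}} = 51 - 1 \frac{1}{1 - \frac{20}{9}} = 51 - 1 \frac{1}{- \frac{11}{9}} = 51 - 1 \left(- \frac{9}{11}\right) = 51 - - \frac{9}{11} = 51 + \frac{9}{11} = \frac{570}{11}$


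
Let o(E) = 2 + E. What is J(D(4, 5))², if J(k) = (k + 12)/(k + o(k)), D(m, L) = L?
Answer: 289/144 ≈ 2.0069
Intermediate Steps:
J(k) = (12 + k)/(2 + 2*k) (J(k) = (k + 12)/(k + (2 + k)) = (12 + k)/(2 + 2*k))
J(D(4, 5))² = ((12 + 5)/(2*(1 + 5)))² = ((½)*17/6)² = ((½)*(⅙)*17)² = (17/12)² = 289/144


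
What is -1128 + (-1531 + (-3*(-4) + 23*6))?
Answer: -2509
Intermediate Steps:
-1128 + (-1531 + (-3*(-4) + 23*6)) = -1128 + (-1531 + (12 + 138)) = -1128 + (-1531 + 150) = -1128 - 1381 = -2509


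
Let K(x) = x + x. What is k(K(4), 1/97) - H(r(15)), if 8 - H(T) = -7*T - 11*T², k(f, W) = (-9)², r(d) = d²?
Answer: -558377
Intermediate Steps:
K(x) = 2*x
k(f, W) = 81
H(T) = 8 + 7*T + 11*T² (H(T) = 8 - (-7*T - 11*T²) = 8 - (-11*T² - 7*T) = 8 + (7*T + 11*T²) = 8 + 7*T + 11*T²)
k(K(4), 1/97) - H(r(15)) = 81 - (8 + 7*15² + 11*(15²)²) = 81 - (8 + 7*225 + 11*225²) = 81 - (8 + 1575 + 11*50625) = 81 - (8 + 1575 + 556875) = 81 - 1*558458 = 81 - 558458 = -558377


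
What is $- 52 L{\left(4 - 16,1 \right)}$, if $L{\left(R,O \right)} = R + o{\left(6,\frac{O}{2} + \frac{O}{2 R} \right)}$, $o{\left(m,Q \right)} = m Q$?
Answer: $481$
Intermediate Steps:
$o{\left(m,Q \right)} = Q m$
$L{\left(R,O \right)} = R + 3 O + \frac{3 O}{R}$ ($L{\left(R,O \right)} = R + \left(\frac{O}{2} + \frac{O}{2 R}\right) 6 = R + \left(3 O + \frac{3 O}{R}\right) = R + 3 O + \frac{3 O}{R}$)
$- 52 L{\left(4 - 16,1 \right)} = - 52 \left(\left(4 - 16\right) + 3 \cdot 1 + 3 \cdot 1 \frac{1}{4 - 16}\right) = - 52 \left(\left(4 - 16\right) + 3 + 3 \cdot 1 \frac{1}{4 - 16}\right) = - 52 \left(-12 + 3 + 3 \cdot 1 \frac{1}{-12}\right) = - 52 \left(-12 + 3 + 3 \cdot 1 \left(- \frac{1}{12}\right)\right) = - 52 \left(-12 + 3 - \frac{1}{4}\right) = \left(-52\right) \left(- \frac{37}{4}\right) = 481$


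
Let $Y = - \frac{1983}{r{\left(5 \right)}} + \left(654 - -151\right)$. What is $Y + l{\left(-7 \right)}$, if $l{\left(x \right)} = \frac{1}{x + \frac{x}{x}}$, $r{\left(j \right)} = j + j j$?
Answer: $\frac{11081}{15} \approx 738.73$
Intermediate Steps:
$r{\left(j \right)} = j + j^{2}$
$l{\left(x \right)} = \frac{1}{1 + x}$ ($l{\left(x \right)} = \frac{1}{x + 1} = \frac{1}{1 + x}$)
$Y = \frac{7389}{10}$ ($Y = - \frac{1983}{5 \left(1 + 5\right)} + \left(654 - -151\right) = - \frac{1983}{5 \cdot 6} + \left(654 + 151\right) = - \frac{1983}{30} + 805 = \left(-1983\right) \frac{1}{30} + 805 = - \frac{661}{10} + 805 = \frac{7389}{10} \approx 738.9$)
$Y + l{\left(-7 \right)} = \frac{7389}{10} + \frac{1}{1 - 7} = \frac{7389}{10} + \frac{1}{-6} = \frac{7389}{10} - \frac{1}{6} = \frac{11081}{15}$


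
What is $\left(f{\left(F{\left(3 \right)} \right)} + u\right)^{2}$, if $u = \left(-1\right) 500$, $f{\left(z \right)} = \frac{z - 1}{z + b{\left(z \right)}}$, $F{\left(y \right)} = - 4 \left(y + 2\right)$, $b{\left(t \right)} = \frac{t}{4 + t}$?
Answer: $\frac{155550784}{625} \approx 2.4888 \cdot 10^{5}$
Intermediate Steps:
$F{\left(y \right)} = -8 - 4 y$ ($F{\left(y \right)} = - 4 \left(2 + y\right) = -8 - 4 y$)
$f{\left(z \right)} = \frac{-1 + z}{z + \frac{z}{4 + z}}$ ($f{\left(z \right)} = \frac{z - 1}{z + \frac{z}{4 + z}} = \frac{-1 + z}{z + \frac{z}{4 + z}}$)
$u = -500$
$\left(f{\left(F{\left(3 \right)} \right)} + u\right)^{2} = \left(\frac{\left(-1 - 20\right) \left(4 - 20\right)}{\left(-8 - 12\right) \left(5 - 20\right)} - 500\right)^{2} = \left(\frac{\left(-1 - 20\right) \left(4 - 20\right)}{\left(-20\right) \left(5 - 20\right)} - 500\right)^{2} = \left(\left(- \frac{1}{20}\right) \frac{1}{-15} \left(-21\right) \left(-16\right) - 500\right)^{2} = \left(\left(- \frac{1}{20}\right) \left(- \frac{1}{15}\right) \left(-21\right) \left(-16\right) - 500\right)^{2} = \left(\frac{28}{25} - 500\right)^{2} = \left(- \frac{12472}{25}\right)^{2} = \frac{155550784}{625}$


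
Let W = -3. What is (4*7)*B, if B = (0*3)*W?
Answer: 0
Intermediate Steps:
B = 0 (B = (0*3)*(-3) = 0*(-3) = 0)
(4*7)*B = (4*7)*0 = 28*0 = 0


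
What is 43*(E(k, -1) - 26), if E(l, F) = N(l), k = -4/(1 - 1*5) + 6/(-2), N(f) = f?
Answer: -1204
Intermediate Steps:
k = -2 (k = -4/(1 - 5) + 6*(-½) = -4/(-4) - 3 = -4*(-¼) - 3 = 1 - 3 = -2)
E(l, F) = l
43*(E(k, -1) - 26) = 43*(-2 - 26) = 43*(-28) = -1204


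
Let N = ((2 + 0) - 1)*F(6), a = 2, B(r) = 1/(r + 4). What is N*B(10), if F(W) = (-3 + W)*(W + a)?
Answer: 12/7 ≈ 1.7143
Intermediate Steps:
B(r) = 1/(4 + r)
F(W) = (-3 + W)*(2 + W) (F(W) = (-3 + W)*(W + 2) = (-3 + W)*(2 + W))
N = 24 (N = ((2 + 0) - 1)*(-6 + 6² - 1*6) = (2 - 1)*(-6 + 36 - 6) = 1*24 = 24)
N*B(10) = 24/(4 + 10) = 24/14 = 24*(1/14) = 12/7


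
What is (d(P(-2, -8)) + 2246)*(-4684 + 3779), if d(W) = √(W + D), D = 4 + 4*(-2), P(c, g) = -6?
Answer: -2032630 - 905*I*√10 ≈ -2.0326e+6 - 2861.9*I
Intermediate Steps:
D = -4 (D = 4 - 8 = -4)
d(W) = √(-4 + W) (d(W) = √(W - 4) = √(-4 + W))
(d(P(-2, -8)) + 2246)*(-4684 + 3779) = (√(-4 - 6) + 2246)*(-4684 + 3779) = (√(-10) + 2246)*(-905) = (I*√10 + 2246)*(-905) = (2246 + I*√10)*(-905) = -2032630 - 905*I*√10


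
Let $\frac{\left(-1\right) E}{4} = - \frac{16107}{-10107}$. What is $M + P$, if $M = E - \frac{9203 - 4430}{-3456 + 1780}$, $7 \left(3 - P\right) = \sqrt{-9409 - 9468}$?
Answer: $- \frac{2974207}{5646444} - \frac{i \sqrt{18877}}{7} \approx -0.52674 - 19.628 i$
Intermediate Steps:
$E = - \frac{21476}{3369}$ ($E = - 4 \left(- \frac{16107}{-10107}\right) = - 4 \left(\left(-16107\right) \left(- \frac{1}{10107}\right)\right) = \left(-4\right) \frac{5369}{3369} = - \frac{21476}{3369} \approx -6.3746$)
$P = 3 - \frac{i \sqrt{18877}}{7}$ ($P = 3 - \frac{\sqrt{-9409 - 9468}}{7} = 3 - \frac{\sqrt{-18877}}{7} = 3 - \frac{i \sqrt{18877}}{7} \approx 3.0 - 19.628 i$)
$M = - \frac{19913539}{5646444}$ ($M = - \frac{21476}{3369} - \frac{9203 - 4430}{-3456 + 1780} = - \frac{21476}{3369} - \frac{4773}{-1676} = - \frac{21476}{3369} - 4773 \left(- \frac{1}{1676}\right) = - \frac{21476}{3369} - - \frac{4773}{1676} = - \frac{21476}{3369} + \frac{4773}{1676} = - \frac{19913539}{5646444} \approx -3.5267$)
$M + P = - \frac{19913539}{5646444} + \left(3 - \frac{i \sqrt{18877}}{7}\right) = - \frac{2974207}{5646444} - \frac{i \sqrt{18877}}{7}$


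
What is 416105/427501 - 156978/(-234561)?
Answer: 54903418961/33425020687 ≈ 1.6426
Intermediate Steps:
416105/427501 - 156978/(-234561) = 416105*(1/427501) - 156978*(-1/234561) = 416105/427501 + 52326/78187 = 54903418961/33425020687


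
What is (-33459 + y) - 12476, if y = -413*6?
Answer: -48413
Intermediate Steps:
y = -2478
(-33459 + y) - 12476 = (-33459 - 2478) - 12476 = -35937 - 12476 = -48413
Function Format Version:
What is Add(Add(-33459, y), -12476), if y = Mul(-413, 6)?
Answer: -48413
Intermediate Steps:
y = -2478
Add(Add(-33459, y), -12476) = Add(Add(-33459, -2478), -12476) = Add(-35937, -12476) = -48413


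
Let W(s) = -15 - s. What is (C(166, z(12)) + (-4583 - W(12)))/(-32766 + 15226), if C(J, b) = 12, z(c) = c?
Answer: 1136/4385 ≈ 0.25907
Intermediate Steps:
(C(166, z(12)) + (-4583 - W(12)))/(-32766 + 15226) = (12 + (-4583 - (-15 - 1*12)))/(-32766 + 15226) = (12 + (-4583 - (-15 - 12)))/(-17540) = (12 + (-4583 - 1*(-27)))*(-1/17540) = (12 + (-4583 + 27))*(-1/17540) = (12 - 4556)*(-1/17540) = -4544*(-1/17540) = 1136/4385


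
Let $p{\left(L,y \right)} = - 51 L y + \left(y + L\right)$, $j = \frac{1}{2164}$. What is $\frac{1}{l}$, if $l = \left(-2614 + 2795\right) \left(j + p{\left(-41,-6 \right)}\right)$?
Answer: $- \frac{2164}{4932476431} \approx -4.3872 \cdot 10^{-7}$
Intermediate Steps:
$j = \frac{1}{2164} \approx 0.00046211$
$p{\left(L,y \right)} = L + y - 51 L y$ ($p{\left(L,y \right)} = - 51 L y + \left(L + y\right) = L + y - 51 L y$)
$l = - \frac{4932476431}{2164}$ ($l = \left(-2614 + 2795\right) \left(\frac{1}{2164} - \left(47 + 12546\right)\right) = 181 \left(\frac{1}{2164} - 12593\right) = 181 \left(- \frac{27251251}{2164}\right) = - \frac{4932476431}{2164} \approx -2.2793 \cdot 10^{6}$)
$\frac{1}{l} = \frac{1}{- \frac{4932476431}{2164}} = - \frac{2164}{4932476431}$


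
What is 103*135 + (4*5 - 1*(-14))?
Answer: 13939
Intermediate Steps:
103*135 + (4*5 - 1*(-14)) = 13905 + (20 + 14) = 13905 + 34 = 13939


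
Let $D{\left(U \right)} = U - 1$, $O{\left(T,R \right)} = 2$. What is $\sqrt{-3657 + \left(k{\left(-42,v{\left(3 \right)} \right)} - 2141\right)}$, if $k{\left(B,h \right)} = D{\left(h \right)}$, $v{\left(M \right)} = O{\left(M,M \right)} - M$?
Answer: $10 i \sqrt{58} \approx 76.158 i$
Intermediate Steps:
$D{\left(U \right)} = -1 + U$
$v{\left(M \right)} = 2 - M$
$k{\left(B,h \right)} = -1 + h$
$\sqrt{-3657 + \left(k{\left(-42,v{\left(3 \right)} \right)} - 2141\right)} = \sqrt{-3657 + \left(\left(-1 + \left(2 - 3\right)\right) - 2141\right)} = \sqrt{-3657 - 2143} = \sqrt{-5800} = 10 i \sqrt{58}$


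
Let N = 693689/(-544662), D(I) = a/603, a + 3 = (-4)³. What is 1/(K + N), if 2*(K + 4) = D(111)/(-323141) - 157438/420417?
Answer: -4110805272087423/22448506768348138 ≈ -0.18312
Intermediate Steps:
a = -67 (a = -3 + (-4)³ = -3 - 64 = -67)
D(I) = -⅑ (D(I) = -67/603 = -67*1/603 = -⅑)
K = -1137706384421/271707939594 (K = -4 + (-⅑/(-323141) - 157438/420417)/2 = -4 + (-⅑*(-1/323141) - 157438*1/420417)/2 = -4 + (1/2908269 - 157438/420417)/2 = -4 + (½)*(-50874626045/135853969797) = -4 - 50874626045/271707939594 = -1137706384421/271707939594 ≈ -4.1872)
N = -693689/544662 (N = 693689*(-1/544662) = -693689/544662 ≈ -1.2736)
1/(K + N) = 1/(-1137706384421/271707939594 - 693689/544662) = 1/(-22448506768348138/4110805272087423) = -4110805272087423/22448506768348138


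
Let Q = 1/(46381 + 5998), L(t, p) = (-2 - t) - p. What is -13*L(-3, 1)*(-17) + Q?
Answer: 1/52379 ≈ 1.9092e-5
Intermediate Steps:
L(t, p) = -2 - p - t
Q = 1/52379 ≈ 1.9092e-5
-13*L(-3, 1)*(-17) + Q = -13*(-2 - 1*1 - 1*(-3))*(-17) + 1/52379 = -13*(-2 - 1 + 3)*(-17) + 1/52379 = -13*0*(-17) + 1/52379 = 0*(-17) + 1/52379 = 0 + 1/52379 = 1/52379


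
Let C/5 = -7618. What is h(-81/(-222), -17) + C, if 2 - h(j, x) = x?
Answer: -38071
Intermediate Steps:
h(j, x) = 2 - x
C = -38090 (C = 5*(-7618) = -38090)
h(-81/(-222), -17) + C = (2 - 1*(-17)) - 38090 = (2 + 17) - 38090 = 19 - 38090 = -38071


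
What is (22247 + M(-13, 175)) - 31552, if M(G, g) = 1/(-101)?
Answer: -939806/101 ≈ -9305.0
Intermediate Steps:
M(G, g) = -1/101
(22247 + M(-13, 175)) - 31552 = (22247 - 1/101) - 31552 = 2246946/101 - 31552 = -939806/101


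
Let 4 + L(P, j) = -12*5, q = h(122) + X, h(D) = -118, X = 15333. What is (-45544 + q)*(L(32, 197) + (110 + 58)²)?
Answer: -854064640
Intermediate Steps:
q = 15215 (q = -118 + 15333 = 15215)
L(P, j) = -64 (L(P, j) = -4 - 12*5 = -4 - 60 = -64)
(-45544 + q)*(L(32, 197) + (110 + 58)²) = (-45544 + 15215)*(-64 + (110 + 58)²) = -30329*(-64 + 168²) = -30329*(-64 + 28224) = -30329*28160 = -854064640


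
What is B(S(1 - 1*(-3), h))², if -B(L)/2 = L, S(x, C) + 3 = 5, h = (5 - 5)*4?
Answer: 16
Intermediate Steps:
h = 0 (h = 0*4 = 0)
S(x, C) = 2 (S(x, C) = -3 + 5 = 2)
B(L) = -2*L
B(S(1 - 1*(-3), h))² = (-2*2)² = (-4)² = 16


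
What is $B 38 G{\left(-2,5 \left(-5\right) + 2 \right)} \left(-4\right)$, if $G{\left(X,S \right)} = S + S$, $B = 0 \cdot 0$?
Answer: $0$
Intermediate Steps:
$B = 0$
$G{\left(X,S \right)} = 2 S$
$B 38 G{\left(-2,5 \left(-5\right) + 2 \right)} \left(-4\right) = 0 \cdot 38 \cdot 2 \left(5 \left(-5\right) + 2\right) \left(-4\right) = 0 \cdot 2 \left(-25 + 2\right) \left(-4\right) = 0 \cdot 2 \left(-23\right) \left(-4\right) = 0 \left(\left(-46\right) \left(-4\right)\right) = 0 \cdot 184 = 0$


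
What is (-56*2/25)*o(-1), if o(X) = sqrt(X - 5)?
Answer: -112*I*sqrt(6)/25 ≈ -10.974*I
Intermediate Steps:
o(X) = sqrt(-5 + X)
(-56*2/25)*o(-1) = (-56*2/25)*sqrt(-5 - 1) = (-112*1/25)*sqrt(-6) = -112*I*sqrt(6)/25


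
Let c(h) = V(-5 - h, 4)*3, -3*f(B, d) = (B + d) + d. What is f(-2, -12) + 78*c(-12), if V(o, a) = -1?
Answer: -676/3 ≈ -225.33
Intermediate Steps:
f(B, d) = -2*d/3 - B/3 (f(B, d) = -((B + d) + d)/3 = -(B + 2*d)/3 = -2*d/3 - B/3)
c(h) = -3 (c(h) = -1*3 = -3)
f(-2, -12) + 78*c(-12) = (-2/3*(-12) - 1/3*(-2)) + 78*(-3) = (8 + 2/3) - 234 = 26/3 - 234 = -676/3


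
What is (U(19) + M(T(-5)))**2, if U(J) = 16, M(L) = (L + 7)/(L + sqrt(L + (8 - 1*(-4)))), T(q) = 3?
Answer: 488/3 + 110*sqrt(15)/3 ≈ 304.68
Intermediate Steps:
M(L) = (7 + L)/(L + sqrt(12 + L)) (M(L) = (7 + L)/(L + sqrt(L + (8 + 4))) = (7 + L)/(L + sqrt(L + 12)) = (7 + L)/(L + sqrt(12 + L)))
(U(19) + M(T(-5)))**2 = (16 + (7 + 3)/(3 + sqrt(12 + 3)))**2 = (16 + 10/(3 + sqrt(15)))**2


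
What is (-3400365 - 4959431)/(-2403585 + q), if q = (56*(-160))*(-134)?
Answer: 8359796/1202945 ≈ 6.9494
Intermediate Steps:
q = 1200640 (q = -8960*(-134) = 1200640)
(-3400365 - 4959431)/(-2403585 + q) = (-3400365 - 4959431)/(-2403585 + 1200640) = -8359796/(-1202945) = -8359796*(-1/1202945) = 8359796/1202945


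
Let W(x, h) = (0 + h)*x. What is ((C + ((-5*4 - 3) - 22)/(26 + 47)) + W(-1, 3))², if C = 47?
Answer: 10029889/5329 ≈ 1882.1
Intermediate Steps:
W(x, h) = h*x
((C + ((-5*4 - 3) - 22)/(26 + 47)) + W(-1, 3))² = ((47 + ((-5*4 - 3) - 22)/(26 + 47)) + 3*(-1))² = ((47 + ((-20 - 3) - 22)/73) - 3)² = ((47 + (-23 - 22)*(1/73)) - 3)² = ((47 - 45*1/73) - 3)² = ((47 - 45/73) - 3)² = (3386/73 - 3)² = (3167/73)² = 10029889/5329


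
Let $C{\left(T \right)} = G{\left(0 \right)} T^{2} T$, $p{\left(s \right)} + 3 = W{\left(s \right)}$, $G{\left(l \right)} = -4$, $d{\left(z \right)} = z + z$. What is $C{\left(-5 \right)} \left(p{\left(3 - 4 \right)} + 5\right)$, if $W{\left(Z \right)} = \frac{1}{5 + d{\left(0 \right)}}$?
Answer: $1100$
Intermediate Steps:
$d{\left(z \right)} = 2 z$
$W{\left(Z \right)} = \frac{1}{5}$ ($W{\left(Z \right)} = \frac{1}{5 + 2 \cdot 0} = \frac{1}{5 + 0} = \frac{1}{5}$)
$p{\left(s \right)} = - \frac{14}{5}$ ($p{\left(s \right)} = -3 + \frac{1}{5} = - \frac{14}{5}$)
$C{\left(T \right)} = - 4 T^{3}$ ($C{\left(T \right)} = - 4 T^{2} T = - 4 T^{3}$)
$C{\left(-5 \right)} \left(p{\left(3 - 4 \right)} + 5\right) = - 4 \left(-5\right)^{3} \left(- \frac{14}{5} + 5\right) = \left(-4\right) \left(-125\right) \frac{11}{5} = 500 \cdot \frac{11}{5} = 1100$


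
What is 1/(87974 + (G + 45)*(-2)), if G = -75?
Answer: 1/88034 ≈ 1.1359e-5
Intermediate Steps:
1/(87974 + (G + 45)*(-2)) = 1/(87974 + (-75 + 45)*(-2)) = 1/(87974 - 30*(-2)) = 1/(87974 + 60) = 1/88034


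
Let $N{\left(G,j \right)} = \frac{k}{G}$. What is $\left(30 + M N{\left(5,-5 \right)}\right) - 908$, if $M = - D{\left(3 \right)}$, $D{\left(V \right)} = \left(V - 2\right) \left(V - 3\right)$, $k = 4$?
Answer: $-878$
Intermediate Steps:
$N{\left(G,j \right)} = \frac{4}{G}$
$D{\left(V \right)} = \left(-3 + V\right) \left(-2 + V\right)$ ($D{\left(V \right)} = \left(-2 + V\right) \left(-3 + V\right) = \left(-3 + V\right) \left(-2 + V\right)$)
$M = 0$ ($M = - (6 + 3^{2} - 15) = - (6 + 9 - 15) = \left(-1\right) 0 = 0$)
$\left(30 + M N{\left(5,-5 \right)}\right) - 908 = \left(30 + 0 \cdot \frac{4}{5}\right) - 908 = \left(30 + 0\right) - 908 = 30 - 908 = -878$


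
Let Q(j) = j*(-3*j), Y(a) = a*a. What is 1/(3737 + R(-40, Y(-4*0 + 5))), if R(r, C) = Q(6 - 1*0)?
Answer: 1/3629 ≈ 0.00027556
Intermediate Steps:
Y(a) = a²
Q(j) = -3*j²
R(r, C) = -108 (R(r, C) = -3*(6 - 1*0)² = -3*(6 + 0)² = -3*6² = -3*36 = -108)
1/(3737 + R(-40, Y(-4*0 + 5))) = 1/(3737 - 108) = 1/3629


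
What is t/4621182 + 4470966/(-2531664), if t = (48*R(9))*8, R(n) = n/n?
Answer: -191297920767/108326667656 ≈ -1.7659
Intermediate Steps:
R(n) = 1
t = 384 (t = (48*1)*8 = 48*8 = 384)
t/4621182 + 4470966/(-2531664) = 384/4621182 + 4470966/(-2531664) = 384*(1/4621182) + 4470966*(-1/2531664) = 64/770197 - 248387/140648 = -191297920767/108326667656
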